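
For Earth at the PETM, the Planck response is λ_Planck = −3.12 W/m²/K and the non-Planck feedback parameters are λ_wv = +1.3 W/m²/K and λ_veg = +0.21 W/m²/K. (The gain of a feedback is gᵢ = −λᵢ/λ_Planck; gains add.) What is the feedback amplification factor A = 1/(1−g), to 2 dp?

1.94

Convert to gains: g_wv = 1.3/3.12 = 0.4167; g_veg = 0.21/3.12 = 0.06731.
Total gain g = 0.48401.
A = 1/(1 − 0.48401) = 1.94.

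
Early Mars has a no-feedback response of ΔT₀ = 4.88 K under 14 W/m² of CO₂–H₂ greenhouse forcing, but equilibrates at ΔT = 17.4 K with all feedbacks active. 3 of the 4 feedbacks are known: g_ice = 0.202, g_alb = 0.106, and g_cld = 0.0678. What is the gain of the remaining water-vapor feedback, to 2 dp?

0.34

Amplification A = ΔT/ΔT₀ = 17.4/4.88 = 3.566.
Total gain g = 1 − 1/A = 1 − 1/3.566 = 0.7196.
Known gains sum to 0.202 + 0.106 + 0.0678 = 0.3758.
g_wv = 0.7196 − 0.3758 = 0.34.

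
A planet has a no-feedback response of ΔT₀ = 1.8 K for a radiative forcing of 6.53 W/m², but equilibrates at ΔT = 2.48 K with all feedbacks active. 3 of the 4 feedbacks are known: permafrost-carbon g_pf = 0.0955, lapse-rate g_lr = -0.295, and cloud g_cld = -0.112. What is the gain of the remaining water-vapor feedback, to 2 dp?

0.59

Amplification A = ΔT/ΔT₀ = 2.48/1.8 = 1.378.
Total gain g = 1 − 1/A = 1 − 1/1.378 = 0.2743.
Known gains sum to 0.0955 − 0.295 − 0.112 = -0.3115.
g_wv = 0.2743 + 0.3115 = 0.59.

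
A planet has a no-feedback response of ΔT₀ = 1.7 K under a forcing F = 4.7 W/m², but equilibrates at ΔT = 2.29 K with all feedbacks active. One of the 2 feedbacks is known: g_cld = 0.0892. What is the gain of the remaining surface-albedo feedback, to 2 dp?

0.17

Amplification A = ΔT/ΔT₀ = 2.29/1.7 = 1.347.
Total gain g = 1 − 1/A = 1 − 1/1.347 = 0.2576.
The known gain is 0.0892.
g_alb = 0.2576 − 0.0892 = 0.17.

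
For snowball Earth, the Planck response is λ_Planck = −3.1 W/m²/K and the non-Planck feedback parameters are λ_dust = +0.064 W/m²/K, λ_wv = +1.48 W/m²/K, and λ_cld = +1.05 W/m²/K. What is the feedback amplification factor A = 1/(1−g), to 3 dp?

Convert to gains: g_dust = 0.064/3.1 = 0.02065; g_wv = 1.48/3.1 = 0.4774; g_cld = 1.05/3.1 = 0.3387.
Total gain g = 0.83675.
A = 1/(1 − 0.83675) = 6.126.

6.126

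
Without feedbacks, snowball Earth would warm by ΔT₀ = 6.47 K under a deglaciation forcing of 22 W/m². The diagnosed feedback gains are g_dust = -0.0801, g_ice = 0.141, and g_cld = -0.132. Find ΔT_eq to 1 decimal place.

6.0 K

Total gain g = -0.0801 + 0.141 − 0.132 = -0.0711.
Amplification A = 1/(1 + 0.0711) = 0.9336.
ΔT = 6.47 × 0.9336 = 6.0 K.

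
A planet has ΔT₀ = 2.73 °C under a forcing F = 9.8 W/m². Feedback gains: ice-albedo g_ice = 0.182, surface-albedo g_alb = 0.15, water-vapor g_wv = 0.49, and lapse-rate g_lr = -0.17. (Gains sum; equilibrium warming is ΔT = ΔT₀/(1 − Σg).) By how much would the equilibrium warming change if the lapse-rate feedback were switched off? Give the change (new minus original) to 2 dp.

Original: g = 0.652, ΔT = 2.73/(1−0.652) = 7.8448 °C.
Without lapse-rate: g' = 0.822, ΔT' = 2.73/(1−0.822) = 15.3371 °C.
Change = 15.3371 − 7.8448 = 7.49 °C.

7.49 °C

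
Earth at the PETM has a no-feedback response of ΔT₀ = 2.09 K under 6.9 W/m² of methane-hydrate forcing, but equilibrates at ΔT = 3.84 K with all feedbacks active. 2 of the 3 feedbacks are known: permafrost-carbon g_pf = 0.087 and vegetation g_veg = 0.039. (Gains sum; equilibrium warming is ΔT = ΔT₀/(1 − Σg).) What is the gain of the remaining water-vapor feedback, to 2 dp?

0.33

Amplification A = ΔT/ΔT₀ = 3.84/2.09 = 1.837.
Total gain g = 1 − 1/A = 1 − 1/1.837 = 0.4556.
Known gains sum to 0.087 + 0.039 = 0.126.
g_wv = 0.4556 − 0.126 = 0.33.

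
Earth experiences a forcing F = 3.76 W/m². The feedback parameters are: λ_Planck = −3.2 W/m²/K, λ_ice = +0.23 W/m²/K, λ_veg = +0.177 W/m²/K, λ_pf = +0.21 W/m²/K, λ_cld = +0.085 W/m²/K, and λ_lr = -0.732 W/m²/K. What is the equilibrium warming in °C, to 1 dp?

1.2 °C

Net feedback parameter λ = (−3.2) + (+0.23) + (+0.177) + (+0.21) + (+0.085) + (-0.732) = -3.23 W/m²/K.
ΔT = −F/λ = −3.76/(-3.23) = 1.2 °C.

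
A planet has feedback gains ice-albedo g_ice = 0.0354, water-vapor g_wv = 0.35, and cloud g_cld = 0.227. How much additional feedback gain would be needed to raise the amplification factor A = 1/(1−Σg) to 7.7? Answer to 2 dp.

Current total gain = 0.6124.
Target gain for A = 7.7: g* = 1 − 1/7.7 = 0.8701.
Additional gain needed = 0.8701 − 0.6124 = 0.26.

0.26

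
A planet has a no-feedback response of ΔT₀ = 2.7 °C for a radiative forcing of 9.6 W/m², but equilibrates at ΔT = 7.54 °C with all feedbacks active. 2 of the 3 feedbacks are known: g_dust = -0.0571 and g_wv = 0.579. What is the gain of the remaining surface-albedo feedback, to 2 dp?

0.12

Amplification A = ΔT/ΔT₀ = 7.54/2.7 = 2.793.
Total gain g = 1 − 1/A = 1 − 1/2.793 = 0.642.
Known gains sum to -0.0571 + 0.579 = 0.5219.
g_alb = 0.642 − 0.5219 = 0.12.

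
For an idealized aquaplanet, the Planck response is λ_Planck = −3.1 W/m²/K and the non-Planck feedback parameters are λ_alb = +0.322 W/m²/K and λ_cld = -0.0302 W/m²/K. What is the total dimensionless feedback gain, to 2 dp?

Convert to gains: g_alb = 0.322/3.1 = 0.1039; g_cld = -0.0302/3.1 = -0.009742.
Total gain g = 0.094158.

0.09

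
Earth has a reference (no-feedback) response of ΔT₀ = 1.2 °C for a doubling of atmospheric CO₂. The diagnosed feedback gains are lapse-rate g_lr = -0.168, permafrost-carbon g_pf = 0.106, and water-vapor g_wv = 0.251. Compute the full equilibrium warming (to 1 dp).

Total gain g = -0.168 + 0.106 + 0.251 = 0.189.
Amplification A = 1/(1 − 0.189) = 1.233.
ΔT = 1.2 × 1.233 = 1.5 °C.

1.5 °C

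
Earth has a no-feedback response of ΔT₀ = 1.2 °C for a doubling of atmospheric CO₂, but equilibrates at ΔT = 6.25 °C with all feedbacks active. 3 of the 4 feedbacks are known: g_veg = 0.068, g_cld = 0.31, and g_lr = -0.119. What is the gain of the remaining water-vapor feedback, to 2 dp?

0.55

Amplification A = ΔT/ΔT₀ = 6.25/1.2 = 5.208.
Total gain g = 1 − 1/A = 1 − 1/5.208 = 0.808.
Known gains sum to 0.068 + 0.31 − 0.119 = 0.259.
g_wv = 0.808 − 0.259 = 0.55.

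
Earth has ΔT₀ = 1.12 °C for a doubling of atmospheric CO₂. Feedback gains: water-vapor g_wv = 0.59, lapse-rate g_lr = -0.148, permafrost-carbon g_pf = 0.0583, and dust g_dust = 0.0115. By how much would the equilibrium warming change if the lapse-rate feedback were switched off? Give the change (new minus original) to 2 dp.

1.00 °C

Original: g = 0.5118, ΔT = 1.12/(1−0.5118) = 2.2941 °C.
Without lapse-rate: g' = 0.6598, ΔT' = 1.12/(1−0.6598) = 3.2922 °C.
Change = 3.2922 − 2.2941 = 1.00 °C.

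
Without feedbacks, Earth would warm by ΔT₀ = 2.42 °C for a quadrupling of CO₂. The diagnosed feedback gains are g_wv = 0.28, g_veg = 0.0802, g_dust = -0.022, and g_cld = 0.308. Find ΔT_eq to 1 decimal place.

6.8 °C

Total gain g = 0.28 + 0.0802 − 0.022 + 0.308 = 0.6462.
Amplification A = 1/(1 − 0.6462) = 2.826.
ΔT = 2.42 × 2.826 = 6.8 °C.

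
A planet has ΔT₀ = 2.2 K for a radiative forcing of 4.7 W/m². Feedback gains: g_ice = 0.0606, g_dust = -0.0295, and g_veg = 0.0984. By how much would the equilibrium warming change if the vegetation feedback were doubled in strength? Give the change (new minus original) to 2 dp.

0.32 K

Original: g = 0.1295, ΔT = 2.2/(1−0.1295) = 2.5273 K.
With doubled vegetation: g' = 0.2279, ΔT' = 2.2/(1−0.2279) = 2.8494 K.
Change = 2.8494 − 2.5273 = 0.32 K.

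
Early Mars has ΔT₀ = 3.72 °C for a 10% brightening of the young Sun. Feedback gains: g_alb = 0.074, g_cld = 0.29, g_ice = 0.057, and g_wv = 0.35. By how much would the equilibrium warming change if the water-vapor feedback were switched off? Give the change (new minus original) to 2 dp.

Original: g = 0.771, ΔT = 3.72/(1−0.771) = 16.2445 °C.
Without water-vapor: g' = 0.421, ΔT' = 3.72/(1−0.421) = 6.4249 °C.
Change = 6.4249 − 16.2445 = -9.82 °C.

-9.82 °C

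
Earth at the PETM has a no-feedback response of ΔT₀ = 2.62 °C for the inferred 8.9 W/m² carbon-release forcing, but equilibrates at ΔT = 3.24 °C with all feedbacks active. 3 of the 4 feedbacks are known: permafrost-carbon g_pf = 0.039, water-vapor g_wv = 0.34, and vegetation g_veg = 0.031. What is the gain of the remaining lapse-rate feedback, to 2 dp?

Amplification A = ΔT/ΔT₀ = 3.24/2.62 = 1.237.
Total gain g = 1 − 1/A = 1 − 1/1.237 = 0.1916.
Known gains sum to 0.039 + 0.34 + 0.031 = 0.41.
g_lr = 0.1916 − 0.41 = -0.22.

-0.22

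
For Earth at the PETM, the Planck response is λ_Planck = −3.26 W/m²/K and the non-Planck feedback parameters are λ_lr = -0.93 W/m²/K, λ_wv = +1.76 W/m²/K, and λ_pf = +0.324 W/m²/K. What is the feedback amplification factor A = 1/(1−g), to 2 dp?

1.55

Convert to gains: g_lr = -0.93/3.26 = -0.2853; g_wv = 1.76/3.26 = 0.5399; g_pf = 0.324/3.26 = 0.09939.
Total gain g = 0.35399.
A = 1/(1 − 0.35399) = 1.55.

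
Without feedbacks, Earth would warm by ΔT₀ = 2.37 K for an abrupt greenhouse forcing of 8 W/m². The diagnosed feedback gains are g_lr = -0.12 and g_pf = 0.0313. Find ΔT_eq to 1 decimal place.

Total gain g = -0.12 + 0.0313 = -0.0887.
Amplification A = 1/(1 + 0.0887) = 0.9185.
ΔT = 2.37 × 0.9185 = 2.2 K.

2.2 K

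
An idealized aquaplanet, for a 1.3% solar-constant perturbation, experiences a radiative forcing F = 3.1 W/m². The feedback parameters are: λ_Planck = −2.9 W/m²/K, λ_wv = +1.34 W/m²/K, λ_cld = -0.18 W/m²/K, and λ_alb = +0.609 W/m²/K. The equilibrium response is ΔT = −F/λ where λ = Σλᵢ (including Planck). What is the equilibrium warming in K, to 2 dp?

Net feedback parameter λ = (−2.9) + (+1.34) + (-0.18) + (+0.609) = -1.131 W/m²/K.
ΔT = −F/λ = −3.1/(-1.131) = 2.74 K.

2.74 K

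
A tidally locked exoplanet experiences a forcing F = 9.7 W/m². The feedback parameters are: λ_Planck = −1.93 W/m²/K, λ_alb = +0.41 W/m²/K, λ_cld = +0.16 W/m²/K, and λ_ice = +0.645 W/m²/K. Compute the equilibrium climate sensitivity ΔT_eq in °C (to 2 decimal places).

13.57 °C

Net feedback parameter λ = (−1.93) + (+0.41) + (+0.16) + (+0.645) = -0.715 W/m²/K.
ΔT = −F/λ = −9.7/(-0.715) = 13.57 °C.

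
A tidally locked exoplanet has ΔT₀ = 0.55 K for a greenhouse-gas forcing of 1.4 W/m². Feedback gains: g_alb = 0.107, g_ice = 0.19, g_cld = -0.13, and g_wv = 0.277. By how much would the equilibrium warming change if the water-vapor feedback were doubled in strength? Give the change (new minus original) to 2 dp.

Original: g = 0.444, ΔT = 0.55/(1−0.444) = 0.9892 K.
With doubled water-vapor: g' = 0.721, ΔT' = 0.55/(1−0.721) = 1.9713 K.
Change = 1.9713 − 0.9892 = 0.98 K.

0.98 K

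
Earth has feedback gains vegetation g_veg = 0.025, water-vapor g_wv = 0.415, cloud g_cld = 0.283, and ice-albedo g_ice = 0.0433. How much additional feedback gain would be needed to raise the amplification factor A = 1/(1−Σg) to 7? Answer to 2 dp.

0.09

Current total gain = 0.7663.
Target gain for A = 7: g* = 1 − 1/7 = 0.8571.
Additional gain needed = 0.8571 − 0.7663 = 0.09.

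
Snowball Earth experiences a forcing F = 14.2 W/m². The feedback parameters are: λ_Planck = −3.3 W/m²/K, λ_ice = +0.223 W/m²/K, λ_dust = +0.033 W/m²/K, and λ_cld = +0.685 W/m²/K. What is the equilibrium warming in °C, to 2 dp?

Net feedback parameter λ = (−3.3) + (+0.223) + (+0.033) + (+0.685) = -2.359 W/m²/K.
ΔT = −F/λ = −14.2/(-2.359) = 6.02 °C.

6.02 °C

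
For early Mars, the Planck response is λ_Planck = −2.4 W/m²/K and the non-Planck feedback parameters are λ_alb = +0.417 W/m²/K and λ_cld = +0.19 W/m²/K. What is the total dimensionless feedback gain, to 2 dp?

0.25

Convert to gains: g_alb = 0.417/2.4 = 0.1737; g_cld = 0.19/2.4 = 0.07917.
Total gain g = 0.25287.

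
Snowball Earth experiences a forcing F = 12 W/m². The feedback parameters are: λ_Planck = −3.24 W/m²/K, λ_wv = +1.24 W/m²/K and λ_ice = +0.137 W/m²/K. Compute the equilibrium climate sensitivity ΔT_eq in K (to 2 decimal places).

6.44 K

Net feedback parameter λ = (−3.24) + (+1.24) + (+0.137) = -1.863 W/m²/K.
ΔT = −F/λ = −12/(-1.863) = 6.44 K.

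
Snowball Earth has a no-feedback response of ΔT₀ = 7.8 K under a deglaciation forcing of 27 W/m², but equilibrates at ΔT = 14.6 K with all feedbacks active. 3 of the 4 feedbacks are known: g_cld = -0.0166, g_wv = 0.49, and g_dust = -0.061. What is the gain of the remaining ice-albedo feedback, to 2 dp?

0.05

Amplification A = ΔT/ΔT₀ = 14.6/7.8 = 1.872.
Total gain g = 1 − 1/A = 1 − 1/1.872 = 0.4658.
Known gains sum to -0.0166 + 0.49 − 0.061 = 0.4124.
g_ice = 0.4658 − 0.4124 = 0.05.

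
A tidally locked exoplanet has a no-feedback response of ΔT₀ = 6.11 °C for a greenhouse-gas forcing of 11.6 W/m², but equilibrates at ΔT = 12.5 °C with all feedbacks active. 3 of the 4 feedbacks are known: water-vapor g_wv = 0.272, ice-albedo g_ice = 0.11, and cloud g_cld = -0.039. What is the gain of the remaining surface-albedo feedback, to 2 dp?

Amplification A = ΔT/ΔT₀ = 12.5/6.11 = 2.046.
Total gain g = 1 − 1/A = 1 − 1/2.046 = 0.5112.
Known gains sum to 0.272 + 0.11 − 0.039 = 0.343.
g_alb = 0.5112 − 0.343 = 0.17.

0.17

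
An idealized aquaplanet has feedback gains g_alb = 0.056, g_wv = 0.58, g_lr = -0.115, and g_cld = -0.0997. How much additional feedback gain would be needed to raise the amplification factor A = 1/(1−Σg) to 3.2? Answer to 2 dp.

0.27

Current total gain = 0.4213.
Target gain for A = 3.2: g* = 1 − 1/3.2 = 0.6875.
Additional gain needed = 0.6875 − 0.4213 = 0.27.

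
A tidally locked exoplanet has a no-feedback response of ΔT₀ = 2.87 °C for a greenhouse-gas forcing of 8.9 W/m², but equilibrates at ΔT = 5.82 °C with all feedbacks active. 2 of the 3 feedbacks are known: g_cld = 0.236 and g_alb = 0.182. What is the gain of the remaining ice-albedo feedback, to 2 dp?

0.09

Amplification A = ΔT/ΔT₀ = 5.82/2.87 = 2.028.
Total gain g = 1 − 1/A = 1 − 1/2.028 = 0.5069.
Known gains sum to 0.236 + 0.182 = 0.418.
g_ice = 0.5069 − 0.418 = 0.09.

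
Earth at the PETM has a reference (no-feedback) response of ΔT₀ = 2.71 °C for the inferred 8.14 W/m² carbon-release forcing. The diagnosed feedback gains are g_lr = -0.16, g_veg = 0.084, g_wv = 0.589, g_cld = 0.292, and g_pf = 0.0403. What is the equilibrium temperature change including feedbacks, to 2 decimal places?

Total gain g = -0.16 + 0.084 + 0.589 + 0.292 + 0.0403 = 0.8453.
Amplification A = 1/(1 − 0.8453) = 6.464.
ΔT = 2.71 × 6.464 = 17.52 °C.

17.52 °C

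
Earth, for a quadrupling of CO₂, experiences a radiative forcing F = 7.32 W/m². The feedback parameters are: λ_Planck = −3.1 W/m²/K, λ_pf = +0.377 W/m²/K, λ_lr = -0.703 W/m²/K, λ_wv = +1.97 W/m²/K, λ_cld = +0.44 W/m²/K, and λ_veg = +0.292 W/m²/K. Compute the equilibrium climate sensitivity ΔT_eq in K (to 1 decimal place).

Net feedback parameter λ = (−3.1) + (+0.377) + (-0.703) + (+1.97) + (+0.44) + (+0.292) = -0.724 W/m²/K.
ΔT = −F/λ = −7.32/(-0.724) = 10.1 K.

10.1 K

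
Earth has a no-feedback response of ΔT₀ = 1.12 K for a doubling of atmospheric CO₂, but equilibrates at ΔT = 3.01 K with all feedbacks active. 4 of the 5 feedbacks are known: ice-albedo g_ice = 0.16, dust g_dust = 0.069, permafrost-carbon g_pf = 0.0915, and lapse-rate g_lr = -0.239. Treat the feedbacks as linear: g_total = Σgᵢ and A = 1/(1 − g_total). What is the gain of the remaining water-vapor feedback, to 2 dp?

0.55

Amplification A = ΔT/ΔT₀ = 3.01/1.12 = 2.687.
Total gain g = 1 − 1/A = 1 − 1/2.687 = 0.6278.
Known gains sum to 0.16 + 0.069 + 0.0915 − 0.239 = 0.0815.
g_wv = 0.6278 − 0.0815 = 0.55.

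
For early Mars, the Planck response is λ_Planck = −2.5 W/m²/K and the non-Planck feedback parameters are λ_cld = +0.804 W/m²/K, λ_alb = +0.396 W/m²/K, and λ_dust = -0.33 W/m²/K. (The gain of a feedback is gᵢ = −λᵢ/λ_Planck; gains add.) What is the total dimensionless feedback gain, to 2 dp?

Convert to gains: g_cld = 0.804/2.5 = 0.3216; g_alb = 0.396/2.5 = 0.1584; g_dust = -0.33/2.5 = -0.132.
Total gain g = 0.348.

0.35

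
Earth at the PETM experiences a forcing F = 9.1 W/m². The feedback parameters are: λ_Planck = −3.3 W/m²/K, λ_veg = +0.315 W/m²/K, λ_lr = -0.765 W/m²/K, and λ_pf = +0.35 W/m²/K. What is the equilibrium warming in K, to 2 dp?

Net feedback parameter λ = (−3.3) + (+0.315) + (-0.765) + (+0.35) = -3.4 W/m²/K.
ΔT = −F/λ = −9.1/(-3.4) = 2.68 K.

2.68 K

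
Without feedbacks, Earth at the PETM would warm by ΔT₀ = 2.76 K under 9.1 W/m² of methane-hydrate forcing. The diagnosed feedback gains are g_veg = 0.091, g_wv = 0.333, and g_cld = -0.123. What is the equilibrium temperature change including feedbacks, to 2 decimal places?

3.95 K

Total gain g = 0.091 + 0.333 − 0.123 = 0.301.
Amplification A = 1/(1 − 0.301) = 1.431.
ΔT = 2.76 × 1.431 = 3.95 K.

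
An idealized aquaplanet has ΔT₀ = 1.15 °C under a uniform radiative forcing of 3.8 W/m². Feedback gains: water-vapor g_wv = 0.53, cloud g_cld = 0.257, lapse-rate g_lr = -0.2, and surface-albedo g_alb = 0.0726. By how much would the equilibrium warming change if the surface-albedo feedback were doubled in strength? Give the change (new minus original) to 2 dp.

0.92 °C

Original: g = 0.6596, ΔT = 1.15/(1−0.6596) = 3.3784 °C.
With doubled surface-albedo: g' = 0.7322, ΔT' = 1.15/(1−0.7322) = 4.2942 °C.
Change = 4.2942 − 3.3784 = 0.92 °C.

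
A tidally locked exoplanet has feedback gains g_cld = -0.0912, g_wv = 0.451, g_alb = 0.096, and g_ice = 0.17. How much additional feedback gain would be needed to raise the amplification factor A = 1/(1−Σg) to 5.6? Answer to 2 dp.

Current total gain = 0.6258.
Target gain for A = 5.6: g* = 1 − 1/5.6 = 0.8214.
Additional gain needed = 0.8214 − 0.6258 = 0.20.

0.20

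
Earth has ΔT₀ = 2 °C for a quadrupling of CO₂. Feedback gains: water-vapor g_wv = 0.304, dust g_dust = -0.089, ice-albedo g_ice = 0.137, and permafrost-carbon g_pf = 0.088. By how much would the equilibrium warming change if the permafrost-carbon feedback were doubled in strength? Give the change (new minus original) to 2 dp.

Original: g = 0.44, ΔT = 2/(1−0.44) = 3.5714 °C.
With doubled permafrost-carbon: g' = 0.528, ΔT' = 2/(1−0.528) = 4.2373 °C.
Change = 4.2373 − 3.5714 = 0.67 °C.

0.67 °C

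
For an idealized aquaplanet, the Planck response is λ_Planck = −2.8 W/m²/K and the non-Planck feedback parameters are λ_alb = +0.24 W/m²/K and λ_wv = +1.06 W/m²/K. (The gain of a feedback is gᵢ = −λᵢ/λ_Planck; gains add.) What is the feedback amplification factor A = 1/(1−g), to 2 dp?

1.87

Convert to gains: g_alb = 0.24/2.8 = 0.08571; g_wv = 1.06/2.8 = 0.3786.
Total gain g = 0.46431.
A = 1/(1 − 0.46431) = 1.87.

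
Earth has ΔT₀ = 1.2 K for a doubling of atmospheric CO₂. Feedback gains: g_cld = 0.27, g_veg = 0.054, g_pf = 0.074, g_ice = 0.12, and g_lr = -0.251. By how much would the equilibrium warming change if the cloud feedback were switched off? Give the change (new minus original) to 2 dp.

-0.44 K

Original: g = 0.267, ΔT = 1.2/(1−0.267) = 1.6371 K.
Without cloud: g' = -0.003, ΔT' = 1.2/(1+0.003) = 1.1964 K.
Change = 1.1964 − 1.6371 = -0.44 K.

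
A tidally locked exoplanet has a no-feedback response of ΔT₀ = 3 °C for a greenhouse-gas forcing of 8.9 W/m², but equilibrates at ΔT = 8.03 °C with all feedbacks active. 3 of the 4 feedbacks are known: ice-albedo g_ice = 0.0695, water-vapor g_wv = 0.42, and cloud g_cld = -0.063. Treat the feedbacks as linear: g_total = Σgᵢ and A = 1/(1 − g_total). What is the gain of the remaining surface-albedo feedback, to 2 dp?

Amplification A = ΔT/ΔT₀ = 8.03/3 = 2.677.
Total gain g = 1 − 1/A = 1 − 1/2.677 = 0.6264.
Known gains sum to 0.0695 + 0.42 − 0.063 = 0.4265.
g_alb = 0.6264 − 0.4265 = 0.20.

0.20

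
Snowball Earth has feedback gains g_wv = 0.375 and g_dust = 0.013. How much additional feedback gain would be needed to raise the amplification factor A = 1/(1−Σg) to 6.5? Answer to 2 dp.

0.46

Current total gain = 0.388.
Target gain for A = 6.5: g* = 1 − 1/6.5 = 0.8462.
Additional gain needed = 0.8462 − 0.388 = 0.46.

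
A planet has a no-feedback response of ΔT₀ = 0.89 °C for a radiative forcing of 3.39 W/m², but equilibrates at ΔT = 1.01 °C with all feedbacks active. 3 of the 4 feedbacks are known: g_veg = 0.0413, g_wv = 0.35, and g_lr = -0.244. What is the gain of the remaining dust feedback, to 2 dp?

Amplification A = ΔT/ΔT₀ = 1.01/0.89 = 1.135.
Total gain g = 1 − 1/A = 1 − 1/1.135 = 0.1189.
Known gains sum to 0.0413 + 0.35 − 0.244 = 0.1473.
g_dust = 0.1189 − 0.1473 = -0.03.

-0.03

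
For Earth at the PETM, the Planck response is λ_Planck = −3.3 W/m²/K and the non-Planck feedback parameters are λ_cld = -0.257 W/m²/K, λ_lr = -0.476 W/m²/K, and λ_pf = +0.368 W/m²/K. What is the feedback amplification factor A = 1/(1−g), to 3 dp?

0.900

Convert to gains: g_cld = -0.257/3.3 = -0.07788; g_lr = -0.476/3.3 = -0.1442; g_pf = 0.368/3.3 = 0.1115.
Total gain g = -0.11058.
A = 1/(1 + 0.11058) = 0.900.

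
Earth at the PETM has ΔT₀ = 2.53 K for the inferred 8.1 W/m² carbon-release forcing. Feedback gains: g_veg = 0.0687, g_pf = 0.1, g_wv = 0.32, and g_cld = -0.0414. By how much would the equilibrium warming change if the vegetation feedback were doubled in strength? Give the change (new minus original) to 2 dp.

0.65 K

Original: g = 0.4473, ΔT = 2.53/(1−0.4473) = 4.5775 K.
With doubled vegetation: g' = 0.516, ΔT' = 2.53/(1−0.516) = 5.2273 K.
Change = 5.2273 − 4.5775 = 0.65 K.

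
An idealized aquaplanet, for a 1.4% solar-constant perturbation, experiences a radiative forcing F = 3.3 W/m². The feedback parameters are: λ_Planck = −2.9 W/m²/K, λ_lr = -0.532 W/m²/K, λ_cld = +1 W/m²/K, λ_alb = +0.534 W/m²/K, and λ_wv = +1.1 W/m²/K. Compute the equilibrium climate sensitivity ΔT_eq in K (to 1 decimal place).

Net feedback parameter λ = (−2.9) + (-0.532) + (+1) + (+0.534) + (+1.1) = -0.798 W/m²/K.
ΔT = −F/λ = −3.3/(-0.798) = 4.1 K.

4.1 K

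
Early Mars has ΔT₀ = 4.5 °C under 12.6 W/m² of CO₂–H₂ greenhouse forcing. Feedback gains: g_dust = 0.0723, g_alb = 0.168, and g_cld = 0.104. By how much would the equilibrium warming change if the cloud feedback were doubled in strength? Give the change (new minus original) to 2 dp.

1.29 °C

Original: g = 0.3443, ΔT = 4.5/(1−0.3443) = 6.8629 °C.
With doubled cloud: g' = 0.4483, ΔT' = 4.5/(1−0.4483) = 8.1566 °C.
Change = 8.1566 − 6.8629 = 1.29 °C.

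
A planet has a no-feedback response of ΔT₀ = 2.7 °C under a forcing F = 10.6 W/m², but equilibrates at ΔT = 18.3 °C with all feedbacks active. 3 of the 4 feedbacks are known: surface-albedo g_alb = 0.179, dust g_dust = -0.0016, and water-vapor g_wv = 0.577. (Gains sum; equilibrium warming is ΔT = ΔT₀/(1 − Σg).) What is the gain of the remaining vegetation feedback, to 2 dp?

0.10

Amplification A = ΔT/ΔT₀ = 18.3/2.7 = 6.778.
Total gain g = 1 − 1/A = 1 − 1/6.778 = 0.8525.
Known gains sum to 0.179 − 0.0016 + 0.577 = 0.7544.
g_veg = 0.8525 − 0.7544 = 0.10.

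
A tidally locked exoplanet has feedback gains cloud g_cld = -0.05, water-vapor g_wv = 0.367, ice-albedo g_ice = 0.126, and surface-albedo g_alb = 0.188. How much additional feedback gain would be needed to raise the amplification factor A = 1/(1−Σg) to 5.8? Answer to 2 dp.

0.20

Current total gain = 0.631.
Target gain for A = 5.8: g* = 1 − 1/5.8 = 0.8276.
Additional gain needed = 0.8276 − 0.631 = 0.20.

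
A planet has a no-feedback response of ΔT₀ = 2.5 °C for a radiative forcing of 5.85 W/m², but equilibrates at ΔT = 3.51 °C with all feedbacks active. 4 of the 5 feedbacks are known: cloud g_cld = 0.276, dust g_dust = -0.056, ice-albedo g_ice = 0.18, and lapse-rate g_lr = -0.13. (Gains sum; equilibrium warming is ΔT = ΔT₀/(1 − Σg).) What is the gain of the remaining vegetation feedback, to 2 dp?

Amplification A = ΔT/ΔT₀ = 3.51/2.5 = 1.404.
Total gain g = 1 − 1/A = 1 − 1/1.404 = 0.2877.
Known gains sum to 0.276 − 0.056 + 0.18 − 0.13 = 0.27.
g_veg = 0.2877 − 0.27 = 0.02.

0.02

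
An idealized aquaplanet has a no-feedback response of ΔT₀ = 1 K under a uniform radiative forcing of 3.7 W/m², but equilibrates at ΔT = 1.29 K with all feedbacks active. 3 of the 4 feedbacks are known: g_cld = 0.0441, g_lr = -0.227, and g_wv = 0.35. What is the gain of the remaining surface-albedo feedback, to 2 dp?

0.06

Amplification A = ΔT/ΔT₀ = 1.29/1 = 1.29.
Total gain g = 1 − 1/A = 1 − 1/1.29 = 0.2248.
Known gains sum to 0.0441 − 0.227 + 0.35 = 0.1671.
g_alb = 0.2248 − 0.1671 = 0.06.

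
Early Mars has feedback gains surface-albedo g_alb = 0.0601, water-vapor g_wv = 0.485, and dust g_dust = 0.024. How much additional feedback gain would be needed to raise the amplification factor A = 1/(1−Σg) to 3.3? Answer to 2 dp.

0.13

Current total gain = 0.5691.
Target gain for A = 3.3: g* = 1 − 1/3.3 = 0.697.
Additional gain needed = 0.697 − 0.5691 = 0.13.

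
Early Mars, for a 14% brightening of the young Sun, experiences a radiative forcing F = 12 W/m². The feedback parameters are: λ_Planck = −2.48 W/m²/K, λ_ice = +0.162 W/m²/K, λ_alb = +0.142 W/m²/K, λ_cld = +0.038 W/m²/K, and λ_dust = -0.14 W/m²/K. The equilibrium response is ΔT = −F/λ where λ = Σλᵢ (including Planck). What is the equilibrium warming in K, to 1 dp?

5.3 K

Net feedback parameter λ = (−2.48) + (+0.162) + (+0.142) + (+0.038) + (-0.14) = -2.278 W/m²/K.
ΔT = −F/λ = −12/(-2.278) = 5.3 K.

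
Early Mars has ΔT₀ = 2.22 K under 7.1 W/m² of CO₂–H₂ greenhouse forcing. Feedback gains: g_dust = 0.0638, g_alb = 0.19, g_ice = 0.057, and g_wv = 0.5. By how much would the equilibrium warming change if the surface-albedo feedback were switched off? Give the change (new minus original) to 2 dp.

-5.88 K

Original: g = 0.8108, ΔT = 2.22/(1−0.8108) = 11.7336 K.
Without surface-albedo: g' = 0.6208, ΔT' = 2.22/(1−0.6208) = 5.8544 K.
Change = 5.8544 − 11.7336 = -5.88 K.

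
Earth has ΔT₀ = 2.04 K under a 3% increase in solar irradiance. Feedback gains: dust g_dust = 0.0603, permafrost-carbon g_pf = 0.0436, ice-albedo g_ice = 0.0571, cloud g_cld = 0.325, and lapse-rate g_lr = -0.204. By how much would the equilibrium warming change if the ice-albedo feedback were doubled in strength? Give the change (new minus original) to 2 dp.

0.25 K

Original: g = 0.282, ΔT = 2.04/(1−0.282) = 2.8412 K.
With doubled ice-albedo: g' = 0.3391, ΔT' = 2.04/(1−0.3391) = 3.0867 K.
Change = 3.0867 − 2.8412 = 0.25 K.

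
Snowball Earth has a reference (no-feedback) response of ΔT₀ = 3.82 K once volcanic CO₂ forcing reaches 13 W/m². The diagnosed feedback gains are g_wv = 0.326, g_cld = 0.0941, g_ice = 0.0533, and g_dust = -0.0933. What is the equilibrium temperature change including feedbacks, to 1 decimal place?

Total gain g = 0.326 + 0.0941 + 0.0533 − 0.0933 = 0.3801.
Amplification A = 1/(1 − 0.3801) = 1.613.
ΔT = 3.82 × 1.613 = 6.2 K.

6.2 K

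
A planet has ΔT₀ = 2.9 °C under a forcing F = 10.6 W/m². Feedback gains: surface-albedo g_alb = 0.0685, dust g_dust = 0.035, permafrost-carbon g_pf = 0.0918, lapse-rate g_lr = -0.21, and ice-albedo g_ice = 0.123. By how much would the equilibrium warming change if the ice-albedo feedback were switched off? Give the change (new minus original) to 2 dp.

-0.39 °C

Original: g = 0.1083, ΔT = 2.9/(1−0.1083) = 3.2522 °C.
Without ice-albedo: g' = -0.0147, ΔT' = 2.9/(1+0.0147) = 2.8580 °C.
Change = 2.8580 − 3.2522 = -0.39 °C.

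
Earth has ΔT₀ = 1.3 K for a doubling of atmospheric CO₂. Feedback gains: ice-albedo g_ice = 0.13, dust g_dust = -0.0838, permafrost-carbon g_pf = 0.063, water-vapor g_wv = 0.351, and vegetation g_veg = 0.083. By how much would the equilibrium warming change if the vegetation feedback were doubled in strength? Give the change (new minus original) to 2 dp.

Original: g = 0.5432, ΔT = 1.3/(1−0.5432) = 2.8459 K.
With doubled vegetation: g' = 0.6262, ΔT' = 1.3/(1−0.6262) = 3.4778 K.
Change = 3.4778 − 2.8459 = 0.63 K.

0.63 K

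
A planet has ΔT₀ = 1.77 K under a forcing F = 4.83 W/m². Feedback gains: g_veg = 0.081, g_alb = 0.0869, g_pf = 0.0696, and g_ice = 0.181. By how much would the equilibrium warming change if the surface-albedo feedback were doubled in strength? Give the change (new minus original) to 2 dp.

0.53 K

Original: g = 0.4185, ΔT = 1.77/(1−0.4185) = 3.0439 K.
With doubled surface-albedo: g' = 0.5054, ΔT' = 1.77/(1−0.5054) = 3.5786 K.
Change = 3.5786 − 3.0439 = 0.53 K.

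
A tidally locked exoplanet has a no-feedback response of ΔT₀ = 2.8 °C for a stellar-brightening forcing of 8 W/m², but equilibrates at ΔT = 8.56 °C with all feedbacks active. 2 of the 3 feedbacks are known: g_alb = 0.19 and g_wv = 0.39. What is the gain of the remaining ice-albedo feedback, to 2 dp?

Amplification A = ΔT/ΔT₀ = 8.56/2.8 = 3.057.
Total gain g = 1 − 1/A = 1 − 1/3.057 = 0.6729.
Known gains sum to 0.19 + 0.39 = 0.58.
g_ice = 0.6729 − 0.58 = 0.09.

0.09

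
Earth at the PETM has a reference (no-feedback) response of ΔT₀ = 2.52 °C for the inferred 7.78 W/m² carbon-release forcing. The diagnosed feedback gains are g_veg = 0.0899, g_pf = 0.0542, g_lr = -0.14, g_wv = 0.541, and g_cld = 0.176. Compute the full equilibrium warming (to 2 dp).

9.04 °C

Total gain g = 0.0899 + 0.0542 − 0.14 + 0.541 + 0.176 = 0.7211.
Amplification A = 1/(1 − 0.7211) = 3.586.
ΔT = 2.52 × 3.586 = 9.04 °C.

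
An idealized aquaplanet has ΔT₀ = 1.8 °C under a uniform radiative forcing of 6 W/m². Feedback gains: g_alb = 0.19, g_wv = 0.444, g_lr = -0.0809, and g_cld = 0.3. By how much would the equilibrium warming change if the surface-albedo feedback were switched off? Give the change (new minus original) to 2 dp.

Original: g = 0.8531, ΔT = 1.8/(1−0.8531) = 12.2532 °C.
Without surface-albedo: g' = 0.6631, ΔT' = 1.8/(1−0.6631) = 5.3428 °C.
Change = 5.3428 − 12.2532 = -6.91 °C.

-6.91 °C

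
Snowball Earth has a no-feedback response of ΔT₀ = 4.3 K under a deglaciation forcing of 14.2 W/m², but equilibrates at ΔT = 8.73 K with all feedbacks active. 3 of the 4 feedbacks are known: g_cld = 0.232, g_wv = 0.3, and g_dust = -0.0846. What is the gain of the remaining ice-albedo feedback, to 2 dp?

Amplification A = ΔT/ΔT₀ = 8.73/4.3 = 2.03.
Total gain g = 1 − 1/A = 1 − 1/2.03 = 0.5074.
Known gains sum to 0.232 + 0.3 − 0.0846 = 0.4474.
g_ice = 0.5074 − 0.4474 = 0.06.

0.06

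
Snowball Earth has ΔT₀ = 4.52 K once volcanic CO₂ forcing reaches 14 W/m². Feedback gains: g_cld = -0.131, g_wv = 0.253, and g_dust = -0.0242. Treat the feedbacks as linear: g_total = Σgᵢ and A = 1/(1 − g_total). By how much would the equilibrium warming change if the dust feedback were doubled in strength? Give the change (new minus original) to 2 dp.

-0.13 K

Original: g = 0.0978, ΔT = 4.52/(1−0.0978) = 5.0100 K.
With doubled dust: g' = 0.0736, ΔT' = 4.52/(1−0.0736) = 4.8791 K.
Change = 4.8791 − 5.0100 = -0.13 K.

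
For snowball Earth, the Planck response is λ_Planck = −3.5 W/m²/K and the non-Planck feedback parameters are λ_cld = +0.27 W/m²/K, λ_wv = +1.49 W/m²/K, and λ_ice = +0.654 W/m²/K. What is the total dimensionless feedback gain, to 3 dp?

0.690

Convert to gains: g_cld = 0.27/3.5 = 0.07714; g_wv = 1.49/3.5 = 0.4257; g_ice = 0.654/3.5 = 0.1869.
Total gain g = 0.68974.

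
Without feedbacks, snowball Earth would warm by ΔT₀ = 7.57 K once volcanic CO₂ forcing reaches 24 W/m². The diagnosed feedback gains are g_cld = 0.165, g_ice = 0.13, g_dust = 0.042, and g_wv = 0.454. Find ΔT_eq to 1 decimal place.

36.2 K

Total gain g = 0.165 + 0.13 + 0.042 + 0.454 = 0.791.
Amplification A = 1/(1 − 0.791) = 4.785.
ΔT = 7.57 × 4.785 = 36.2 K.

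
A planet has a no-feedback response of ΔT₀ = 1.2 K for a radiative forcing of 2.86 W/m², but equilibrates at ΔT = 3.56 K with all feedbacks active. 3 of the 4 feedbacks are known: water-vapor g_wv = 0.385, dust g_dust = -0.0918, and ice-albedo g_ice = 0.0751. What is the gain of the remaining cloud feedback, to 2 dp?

0.29

Amplification A = ΔT/ΔT₀ = 3.56/1.2 = 2.967.
Total gain g = 1 − 1/A = 1 − 1/2.967 = 0.663.
Known gains sum to 0.385 − 0.0918 + 0.0751 = 0.3683.
g_cld = 0.663 − 0.3683 = 0.29.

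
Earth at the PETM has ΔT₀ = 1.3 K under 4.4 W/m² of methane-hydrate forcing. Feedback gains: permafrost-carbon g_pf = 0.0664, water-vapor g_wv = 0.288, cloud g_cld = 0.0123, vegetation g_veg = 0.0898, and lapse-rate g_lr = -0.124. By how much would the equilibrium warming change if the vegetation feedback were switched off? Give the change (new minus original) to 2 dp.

Original: g = 0.3325, ΔT = 1.3/(1−0.3325) = 1.9476 K.
Without vegetation: g' = 0.2427, ΔT' = 1.3/(1−0.2427) = 1.7166 K.
Change = 1.7166 − 1.9476 = -0.23 K.

-0.23 K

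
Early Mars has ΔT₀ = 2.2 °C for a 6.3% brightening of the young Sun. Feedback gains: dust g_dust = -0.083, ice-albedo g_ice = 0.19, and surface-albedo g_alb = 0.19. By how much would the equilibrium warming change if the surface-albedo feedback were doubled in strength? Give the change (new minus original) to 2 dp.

Original: g = 0.297, ΔT = 2.2/(1−0.297) = 3.1294 °C.
With doubled surface-albedo: g' = 0.487, ΔT' = 2.2/(1−0.487) = 4.2885 °C.
Change = 4.2885 − 3.1294 = 1.16 °C.

1.16 °C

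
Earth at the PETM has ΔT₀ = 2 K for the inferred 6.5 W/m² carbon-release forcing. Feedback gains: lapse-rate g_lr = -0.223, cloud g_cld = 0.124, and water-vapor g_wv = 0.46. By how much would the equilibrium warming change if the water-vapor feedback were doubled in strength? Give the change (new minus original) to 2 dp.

8.04 K

Original: g = 0.361, ΔT = 2/(1−0.361) = 3.1299 K.
With doubled water-vapor: g' = 0.821, ΔT' = 2/(1−0.821) = 11.1732 K.
Change = 11.1732 − 3.1299 = 8.04 K.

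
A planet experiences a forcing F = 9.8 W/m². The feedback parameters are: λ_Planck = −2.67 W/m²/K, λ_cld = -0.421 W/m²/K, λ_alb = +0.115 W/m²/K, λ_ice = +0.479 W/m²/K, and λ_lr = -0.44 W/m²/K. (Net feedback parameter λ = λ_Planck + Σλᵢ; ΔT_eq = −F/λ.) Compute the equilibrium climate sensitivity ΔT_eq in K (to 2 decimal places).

3.34 K

Net feedback parameter λ = (−2.67) + (-0.421) + (+0.115) + (+0.479) + (-0.44) = -2.937 W/m²/K.
ΔT = −F/λ = −9.8/(-2.937) = 3.34 K.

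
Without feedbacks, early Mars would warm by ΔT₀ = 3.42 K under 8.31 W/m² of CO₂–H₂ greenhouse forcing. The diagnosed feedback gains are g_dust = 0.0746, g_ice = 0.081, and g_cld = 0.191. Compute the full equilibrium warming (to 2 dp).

Total gain g = 0.0746 + 0.081 + 0.191 = 0.3466.
Amplification A = 1/(1 − 0.3466) = 1.53.
ΔT = 3.42 × 1.53 = 5.23 K.

5.23 K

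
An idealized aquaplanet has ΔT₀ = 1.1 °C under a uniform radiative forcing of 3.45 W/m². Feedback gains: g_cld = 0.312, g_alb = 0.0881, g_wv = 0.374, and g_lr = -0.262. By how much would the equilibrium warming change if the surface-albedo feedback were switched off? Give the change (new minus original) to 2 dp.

Original: g = 0.5121, ΔT = 1.1/(1−0.5121) = 2.2546 °C.
Without surface-albedo: g' = 0.424, ΔT' = 1.1/(1−0.424) = 1.9097 °C.
Change = 1.9097 − 2.2546 = -0.34 °C.

-0.34 °C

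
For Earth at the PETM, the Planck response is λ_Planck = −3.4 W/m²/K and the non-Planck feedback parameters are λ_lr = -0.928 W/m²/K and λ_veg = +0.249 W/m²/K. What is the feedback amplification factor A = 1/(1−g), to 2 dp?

0.83

Convert to gains: g_lr = -0.928/3.4 = -0.2729; g_veg = 0.249/3.4 = 0.07324.
Total gain g = -0.19966.
A = 1/(1 + 0.19966) = 0.83.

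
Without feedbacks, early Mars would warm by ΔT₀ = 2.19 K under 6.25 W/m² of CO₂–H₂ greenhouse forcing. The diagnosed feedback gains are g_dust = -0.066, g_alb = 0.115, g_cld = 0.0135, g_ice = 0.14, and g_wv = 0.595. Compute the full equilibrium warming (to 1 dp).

10.8 K

Total gain g = -0.066 + 0.115 + 0.0135 + 0.14 + 0.595 = 0.7975.
Amplification A = 1/(1 − 0.7975) = 4.938.
ΔT = 2.19 × 4.938 = 10.8 K.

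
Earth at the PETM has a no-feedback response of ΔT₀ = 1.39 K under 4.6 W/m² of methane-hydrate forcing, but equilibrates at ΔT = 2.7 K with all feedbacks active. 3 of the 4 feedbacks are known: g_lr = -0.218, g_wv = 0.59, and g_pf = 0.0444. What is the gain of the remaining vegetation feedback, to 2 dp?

Amplification A = ΔT/ΔT₀ = 2.7/1.39 = 1.942.
Total gain g = 1 − 1/A = 1 − 1/1.942 = 0.4851.
Known gains sum to -0.218 + 0.59 + 0.0444 = 0.4164.
g_veg = 0.4851 − 0.4164 = 0.07.

0.07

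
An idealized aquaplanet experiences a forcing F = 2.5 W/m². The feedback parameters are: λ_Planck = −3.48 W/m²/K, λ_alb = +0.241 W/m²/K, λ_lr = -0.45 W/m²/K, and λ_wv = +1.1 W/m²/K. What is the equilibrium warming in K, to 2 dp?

0.97 K

Net feedback parameter λ = (−3.48) + (+0.241) + (-0.45) + (+1.1) = -2.589 W/m²/K.
ΔT = −F/λ = −2.5/(-2.589) = 0.97 K.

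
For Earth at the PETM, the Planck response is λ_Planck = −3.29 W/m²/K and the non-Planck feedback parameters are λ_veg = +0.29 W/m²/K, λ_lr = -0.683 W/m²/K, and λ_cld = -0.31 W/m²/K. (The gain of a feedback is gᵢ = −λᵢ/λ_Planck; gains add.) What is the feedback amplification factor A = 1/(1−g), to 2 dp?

Convert to gains: g_veg = 0.29/3.29 = 0.08815; g_lr = -0.683/3.29 = -0.2076; g_cld = -0.31/3.29 = -0.09422.
Total gain g = -0.21367.
A = 1/(1 + 0.21367) = 0.82.

0.82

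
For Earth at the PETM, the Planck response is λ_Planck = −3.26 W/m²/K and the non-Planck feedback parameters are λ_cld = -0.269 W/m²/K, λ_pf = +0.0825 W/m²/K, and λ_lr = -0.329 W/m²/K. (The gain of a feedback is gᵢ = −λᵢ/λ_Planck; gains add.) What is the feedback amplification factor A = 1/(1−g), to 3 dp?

Convert to gains: g_cld = -0.269/3.26 = -0.08252; g_pf = 0.0825/3.26 = 0.02531; g_lr = -0.329/3.26 = -0.1009.
Total gain g = -0.15811.
A = 1/(1 + 0.15811) = 0.863.

0.863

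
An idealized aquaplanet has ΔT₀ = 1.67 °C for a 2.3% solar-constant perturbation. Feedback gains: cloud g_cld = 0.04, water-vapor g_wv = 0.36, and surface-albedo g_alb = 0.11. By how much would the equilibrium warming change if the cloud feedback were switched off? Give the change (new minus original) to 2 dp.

-0.26 °C

Original: g = 0.51, ΔT = 1.67/(1−0.51) = 3.4082 °C.
Without cloud: g' = 0.47, ΔT' = 1.67/(1−0.47) = 3.1509 °C.
Change = 3.1509 − 3.4082 = -0.26 °C.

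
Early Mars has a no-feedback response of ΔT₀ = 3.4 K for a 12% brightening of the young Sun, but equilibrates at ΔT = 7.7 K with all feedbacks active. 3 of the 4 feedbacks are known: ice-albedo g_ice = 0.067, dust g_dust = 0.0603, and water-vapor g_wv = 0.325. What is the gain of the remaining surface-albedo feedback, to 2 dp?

Amplification A = ΔT/ΔT₀ = 7.7/3.4 = 2.265.
Total gain g = 1 − 1/A = 1 − 1/2.265 = 0.5585.
Known gains sum to 0.067 + 0.0603 + 0.325 = 0.4523.
g_alb = 0.5585 − 0.4523 = 0.11.

0.11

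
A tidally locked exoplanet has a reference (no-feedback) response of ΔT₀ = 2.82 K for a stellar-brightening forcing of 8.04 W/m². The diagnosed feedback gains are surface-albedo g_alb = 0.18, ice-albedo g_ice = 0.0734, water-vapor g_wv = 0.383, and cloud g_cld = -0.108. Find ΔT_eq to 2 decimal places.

5.98 K

Total gain g = 0.18 + 0.0734 + 0.383 − 0.108 = 0.5284.
Amplification A = 1/(1 − 0.5284) = 2.12.
ΔT = 2.82 × 2.12 = 5.98 K.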